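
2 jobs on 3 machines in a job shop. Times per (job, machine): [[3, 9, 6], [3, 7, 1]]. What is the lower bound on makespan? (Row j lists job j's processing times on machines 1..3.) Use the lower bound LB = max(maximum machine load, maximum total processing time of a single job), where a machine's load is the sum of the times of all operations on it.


Machine loads:
  Machine 1: 3 + 3 = 6
  Machine 2: 9 + 7 = 16
  Machine 3: 6 + 1 = 7
Max machine load = 16
Job totals:
  Job 1: 18
  Job 2: 11
Max job total = 18
Lower bound = max(16, 18) = 18

18


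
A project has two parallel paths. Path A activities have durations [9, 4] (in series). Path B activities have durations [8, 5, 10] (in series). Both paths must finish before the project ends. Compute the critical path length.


Path A total = 9 + 4 = 13
Path B total = 8 + 5 + 10 = 23
Critical path = longest path = max(13, 23) = 23

23


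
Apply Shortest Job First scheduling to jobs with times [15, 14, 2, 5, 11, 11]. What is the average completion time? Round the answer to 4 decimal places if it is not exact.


SJF order (ascending): [2, 5, 11, 11, 14, 15]
Completion times:
  Job 1: burst=2, C=2
  Job 2: burst=5, C=7
  Job 3: burst=11, C=18
  Job 4: burst=11, C=29
  Job 5: burst=14, C=43
  Job 6: burst=15, C=58
Average completion = 157/6 = 26.1667

26.1667


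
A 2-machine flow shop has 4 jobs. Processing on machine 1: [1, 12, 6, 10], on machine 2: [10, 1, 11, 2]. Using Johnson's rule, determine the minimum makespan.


Apply Johnson's rule:
  Group 1 (a <= b): [(1, 1, 10), (3, 6, 11)]
  Group 2 (a > b): [(4, 10, 2), (2, 12, 1)]
Optimal job order: [1, 3, 4, 2]
Schedule:
  Job 1: M1 done at 1, M2 done at 11
  Job 3: M1 done at 7, M2 done at 22
  Job 4: M1 done at 17, M2 done at 24
  Job 2: M1 done at 29, M2 done at 30
Makespan = 30

30


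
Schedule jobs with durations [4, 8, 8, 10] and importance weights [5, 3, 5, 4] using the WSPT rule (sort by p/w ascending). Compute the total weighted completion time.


Compute p/w ratios and sort ascending (WSPT): [(4, 5), (8, 5), (10, 4), (8, 3)]
Compute weighted completion times:
  Job (p=4,w=5): C=4, w*C=5*4=20
  Job (p=8,w=5): C=12, w*C=5*12=60
  Job (p=10,w=4): C=22, w*C=4*22=88
  Job (p=8,w=3): C=30, w*C=3*30=90
Total weighted completion time = 258

258


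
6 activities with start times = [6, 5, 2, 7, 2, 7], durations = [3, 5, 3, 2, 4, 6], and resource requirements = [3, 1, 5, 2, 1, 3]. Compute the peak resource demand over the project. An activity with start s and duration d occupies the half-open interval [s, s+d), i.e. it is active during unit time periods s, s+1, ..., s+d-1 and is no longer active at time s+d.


Each activity i is active on [start_i, start_i + duration_i).
Compute total resource usage per time slot:
  t=0: active resources = [], total = 0
  t=1: active resources = [], total = 0
  t=2: active resources = [5, 1], total = 6
  t=3: active resources = [5, 1], total = 6
  t=4: active resources = [5, 1], total = 6
  t=5: active resources = [1, 1], total = 2
  t=6: active resources = [3, 1], total = 4
  t=7: active resources = [3, 1, 2, 3], total = 9
  t=8: active resources = [3, 1, 2, 3], total = 9
  t=9: active resources = [1, 3], total = 4
  t=10: active resources = [3], total = 3
  t=11: active resources = [3], total = 3
  t=12: active resources = [3], total = 3
Peak resource demand = 9

9


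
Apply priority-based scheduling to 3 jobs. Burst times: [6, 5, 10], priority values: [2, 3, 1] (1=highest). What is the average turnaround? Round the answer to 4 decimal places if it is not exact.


Sort by priority (ascending = highest first):
Order: [(1, 10), (2, 6), (3, 5)]
Completion times:
  Priority 1, burst=10, C=10
  Priority 2, burst=6, C=16
  Priority 3, burst=5, C=21
Average turnaround = 47/3 = 15.6667

15.6667


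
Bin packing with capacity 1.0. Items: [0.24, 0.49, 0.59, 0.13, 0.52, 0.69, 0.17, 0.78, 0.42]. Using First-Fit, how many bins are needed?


Place items sequentially using First-Fit:
  Item 0.24 -> new Bin 1
  Item 0.49 -> Bin 1 (now 0.73)
  Item 0.59 -> new Bin 2
  Item 0.13 -> Bin 1 (now 0.86)
  Item 0.52 -> new Bin 3
  Item 0.69 -> new Bin 4
  Item 0.17 -> Bin 2 (now 0.76)
  Item 0.78 -> new Bin 5
  Item 0.42 -> Bin 3 (now 0.94)
Total bins used = 5

5


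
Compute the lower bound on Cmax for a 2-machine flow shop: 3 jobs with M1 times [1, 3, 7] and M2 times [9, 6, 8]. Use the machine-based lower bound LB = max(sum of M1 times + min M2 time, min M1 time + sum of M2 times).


LB1 = sum(M1 times) + min(M2 times) = 11 + 6 = 17
LB2 = min(M1 times) + sum(M2 times) = 1 + 23 = 24
Lower bound = max(LB1, LB2) = max(17, 24) = 24

24


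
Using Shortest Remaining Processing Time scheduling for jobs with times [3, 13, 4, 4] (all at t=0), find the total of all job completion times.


Since all jobs arrive at t=0, SRPT equals SPT ordering.
SPT order: [3, 4, 4, 13]
Completion times:
  Job 1: p=3, C=3
  Job 2: p=4, C=7
  Job 3: p=4, C=11
  Job 4: p=13, C=24
Total completion time = 3 + 7 + 11 + 24 = 45

45


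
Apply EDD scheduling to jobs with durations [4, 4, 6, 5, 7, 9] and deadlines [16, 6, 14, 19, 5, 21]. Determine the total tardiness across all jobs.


Sort by due date (EDD order): [(7, 5), (4, 6), (6, 14), (4, 16), (5, 19), (9, 21)]
Compute completion times and tardiness:
  Job 1: p=7, d=5, C=7, tardiness=max(0,7-5)=2
  Job 2: p=4, d=6, C=11, tardiness=max(0,11-6)=5
  Job 3: p=6, d=14, C=17, tardiness=max(0,17-14)=3
  Job 4: p=4, d=16, C=21, tardiness=max(0,21-16)=5
  Job 5: p=5, d=19, C=26, tardiness=max(0,26-19)=7
  Job 6: p=9, d=21, C=35, tardiness=max(0,35-21)=14
Total tardiness = 36

36


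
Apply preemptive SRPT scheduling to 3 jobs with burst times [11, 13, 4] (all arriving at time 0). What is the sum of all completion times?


Since all jobs arrive at t=0, SRPT equals SPT ordering.
SPT order: [4, 11, 13]
Completion times:
  Job 1: p=4, C=4
  Job 2: p=11, C=15
  Job 3: p=13, C=28
Total completion time = 4 + 15 + 28 = 47

47


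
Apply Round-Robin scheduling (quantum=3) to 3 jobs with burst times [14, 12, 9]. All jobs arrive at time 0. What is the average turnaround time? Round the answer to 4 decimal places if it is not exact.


Time quantum = 3
Execution trace:
  J1 runs 3 units, time = 3
  J2 runs 3 units, time = 6
  J3 runs 3 units, time = 9
  J1 runs 3 units, time = 12
  J2 runs 3 units, time = 15
  J3 runs 3 units, time = 18
  J1 runs 3 units, time = 21
  J2 runs 3 units, time = 24
  J3 runs 3 units, time = 27
  J1 runs 3 units, time = 30
  J2 runs 3 units, time = 33
  J1 runs 2 units, time = 35
Finish times: [35, 33, 27]
Average turnaround = 95/3 = 31.6667

31.6667


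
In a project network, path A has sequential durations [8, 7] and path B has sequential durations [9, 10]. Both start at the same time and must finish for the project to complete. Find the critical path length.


Path A total = 8 + 7 = 15
Path B total = 9 + 10 = 19
Critical path = longest path = max(15, 19) = 19

19


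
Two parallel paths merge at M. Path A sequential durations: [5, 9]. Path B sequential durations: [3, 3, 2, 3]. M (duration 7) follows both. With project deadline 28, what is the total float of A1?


Forward pass: ES(A1) = sum of predecessors on chain A = 0
EF = ES + duration = 0 + 5 = 5
Backward pass: LF(M) = deadline = 28; LS(M) = 28 - 7 = 21
LF(A1) = LS(M) - sum(successors on chain A) = 21 - 9 = 12
LS = LF - duration = 12 - 5 = 7
Total float = LS - ES = 7 - 0 = 7

7


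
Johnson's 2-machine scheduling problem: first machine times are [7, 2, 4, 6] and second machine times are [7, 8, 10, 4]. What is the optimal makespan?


Apply Johnson's rule:
  Group 1 (a <= b): [(2, 2, 8), (3, 4, 10), (1, 7, 7)]
  Group 2 (a > b): [(4, 6, 4)]
Optimal job order: [2, 3, 1, 4]
Schedule:
  Job 2: M1 done at 2, M2 done at 10
  Job 3: M1 done at 6, M2 done at 20
  Job 1: M1 done at 13, M2 done at 27
  Job 4: M1 done at 19, M2 done at 31
Makespan = 31

31


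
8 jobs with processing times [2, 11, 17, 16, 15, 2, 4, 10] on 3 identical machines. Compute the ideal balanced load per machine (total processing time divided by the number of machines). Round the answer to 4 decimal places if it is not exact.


Total processing time = 2 + 11 + 17 + 16 + 15 + 2 + 4 + 10 = 77
Number of machines = 3
Ideal balanced load = 77 / 3 = 25.6667

25.6667


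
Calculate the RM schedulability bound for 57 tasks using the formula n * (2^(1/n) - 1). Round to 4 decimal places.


Compute 2^(1/57) = 1.0122347161
Subtract 1: 1.0122347161 - 1 = 0.0122347161
Multiply by n: 57 * 0.0122347161 = 0.6973788177
Round to 4 dp: 0.6974

0.6974


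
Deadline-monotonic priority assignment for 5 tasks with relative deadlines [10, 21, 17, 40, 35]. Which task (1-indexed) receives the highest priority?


Sort tasks by relative deadline (ascending):
  Task 1: deadline = 10
  Task 3: deadline = 17
  Task 2: deadline = 21
  Task 5: deadline = 35
  Task 4: deadline = 40
Priority order (highest first): [1, 3, 2, 5, 4]
Highest priority task = 1

1


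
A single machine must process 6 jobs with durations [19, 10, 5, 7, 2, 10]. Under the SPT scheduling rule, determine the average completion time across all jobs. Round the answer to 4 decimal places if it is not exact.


Sort jobs by processing time (SPT order): [2, 5, 7, 10, 10, 19]
Compute completion times sequentially:
  Job 1: processing = 2, completes at 2
  Job 2: processing = 5, completes at 7
  Job 3: processing = 7, completes at 14
  Job 4: processing = 10, completes at 24
  Job 5: processing = 10, completes at 34
  Job 6: processing = 19, completes at 53
Sum of completion times = 134
Average completion time = 134/6 = 22.3333

22.3333


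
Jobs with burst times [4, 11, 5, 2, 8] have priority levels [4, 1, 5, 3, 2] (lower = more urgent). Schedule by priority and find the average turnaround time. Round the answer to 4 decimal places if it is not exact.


Sort by priority (ascending = highest first):
Order: [(1, 11), (2, 8), (3, 2), (4, 4), (5, 5)]
Completion times:
  Priority 1, burst=11, C=11
  Priority 2, burst=8, C=19
  Priority 3, burst=2, C=21
  Priority 4, burst=4, C=25
  Priority 5, burst=5, C=30
Average turnaround = 106/5 = 21.2

21.2


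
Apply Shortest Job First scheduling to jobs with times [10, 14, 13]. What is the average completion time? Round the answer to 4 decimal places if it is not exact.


SJF order (ascending): [10, 13, 14]
Completion times:
  Job 1: burst=10, C=10
  Job 2: burst=13, C=23
  Job 3: burst=14, C=37
Average completion = 70/3 = 23.3333

23.3333


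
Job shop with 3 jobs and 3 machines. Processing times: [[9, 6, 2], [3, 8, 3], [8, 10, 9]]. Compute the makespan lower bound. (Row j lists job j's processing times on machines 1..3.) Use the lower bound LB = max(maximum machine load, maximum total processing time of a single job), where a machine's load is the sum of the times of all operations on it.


Machine loads:
  Machine 1: 9 + 3 + 8 = 20
  Machine 2: 6 + 8 + 10 = 24
  Machine 3: 2 + 3 + 9 = 14
Max machine load = 24
Job totals:
  Job 1: 17
  Job 2: 14
  Job 3: 27
Max job total = 27
Lower bound = max(24, 27) = 27

27


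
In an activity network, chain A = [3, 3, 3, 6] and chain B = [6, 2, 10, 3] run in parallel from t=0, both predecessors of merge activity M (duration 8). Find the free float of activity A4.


ES(A4) = sum of predecessors on chain A = 9
EF(A4) = ES + duration = 9 + 6 = 15
Successor of A4 is M. ES(M) = max(sum(A), sum(B)) = max(15, 21) = 21
Free float = ES(successor) - EF(current) = 21 - 15 = 6

6


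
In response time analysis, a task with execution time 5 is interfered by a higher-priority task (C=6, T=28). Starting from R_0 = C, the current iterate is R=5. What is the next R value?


R_next = C + ceil(R_prev / T_hp) * C_hp
ceil(5 / 28) = ceil(0.1786) = 1
Interference = 1 * 6 = 6
R_next = 5 + 6 = 11

11


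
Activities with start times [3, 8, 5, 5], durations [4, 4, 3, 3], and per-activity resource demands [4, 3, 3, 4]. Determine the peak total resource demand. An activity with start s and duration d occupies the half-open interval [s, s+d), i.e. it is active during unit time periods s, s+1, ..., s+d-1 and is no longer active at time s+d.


Each activity i is active on [start_i, start_i + duration_i).
Compute total resource usage per time slot:
  t=0: active resources = [], total = 0
  t=1: active resources = [], total = 0
  t=2: active resources = [], total = 0
  t=3: active resources = [4], total = 4
  t=4: active resources = [4], total = 4
  t=5: active resources = [4, 3, 4], total = 11
  t=6: active resources = [4, 3, 4], total = 11
  t=7: active resources = [3, 4], total = 7
  t=8: active resources = [3], total = 3
  t=9: active resources = [3], total = 3
  t=10: active resources = [3], total = 3
  t=11: active resources = [3], total = 3
Peak resource demand = 11

11


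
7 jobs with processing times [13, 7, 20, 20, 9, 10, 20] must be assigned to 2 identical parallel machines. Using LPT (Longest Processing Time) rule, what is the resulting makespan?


Sort jobs in decreasing order (LPT): [20, 20, 20, 13, 10, 9, 7]
Assign each job to the least loaded machine:
  Machine 1: jobs [20, 20, 9], load = 49
  Machine 2: jobs [20, 13, 10, 7], load = 50
Makespan = max load = 50

50


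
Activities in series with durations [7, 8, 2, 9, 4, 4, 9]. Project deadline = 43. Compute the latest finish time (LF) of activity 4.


LF(activity 4) = deadline - sum of successor durations
Successors: activities 5 through 7 with durations [4, 4, 9]
Sum of successor durations = 17
LF = 43 - 17 = 26

26


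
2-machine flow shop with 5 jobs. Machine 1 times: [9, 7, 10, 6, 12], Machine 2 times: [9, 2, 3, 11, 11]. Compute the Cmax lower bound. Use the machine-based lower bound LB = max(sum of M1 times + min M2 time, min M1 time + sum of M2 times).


LB1 = sum(M1 times) + min(M2 times) = 44 + 2 = 46
LB2 = min(M1 times) + sum(M2 times) = 6 + 36 = 42
Lower bound = max(LB1, LB2) = max(46, 42) = 46

46


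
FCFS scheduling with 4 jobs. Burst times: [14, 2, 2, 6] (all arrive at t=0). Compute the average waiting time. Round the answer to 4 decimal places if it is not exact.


FCFS order (as given): [14, 2, 2, 6]
Waiting times:
  Job 1: wait = 0
  Job 2: wait = 14
  Job 3: wait = 16
  Job 4: wait = 18
Sum of waiting times = 48
Average waiting time = 48/4 = 12.0

12.0


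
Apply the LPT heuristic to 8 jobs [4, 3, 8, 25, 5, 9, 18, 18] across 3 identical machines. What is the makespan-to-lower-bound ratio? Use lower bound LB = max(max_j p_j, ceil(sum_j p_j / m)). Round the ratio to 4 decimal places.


LPT order: [25, 18, 18, 9, 8, 5, 4, 3]
Machine loads after assignment: [30, 30, 30]
LPT makespan = 30
Lower bound = max(max_job, ceil(total/3)) = max(25, 30) = 30
Ratio = 30 / 30 = 1.0

1.0


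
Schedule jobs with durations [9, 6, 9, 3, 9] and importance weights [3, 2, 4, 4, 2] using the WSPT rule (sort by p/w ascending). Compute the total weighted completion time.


Compute p/w ratios and sort ascending (WSPT): [(3, 4), (9, 4), (9, 3), (6, 2), (9, 2)]
Compute weighted completion times:
  Job (p=3,w=4): C=3, w*C=4*3=12
  Job (p=9,w=4): C=12, w*C=4*12=48
  Job (p=9,w=3): C=21, w*C=3*21=63
  Job (p=6,w=2): C=27, w*C=2*27=54
  Job (p=9,w=2): C=36, w*C=2*36=72
Total weighted completion time = 249

249


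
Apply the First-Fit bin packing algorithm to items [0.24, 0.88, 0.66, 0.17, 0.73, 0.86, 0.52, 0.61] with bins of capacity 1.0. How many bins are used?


Place items sequentially using First-Fit:
  Item 0.24 -> new Bin 1
  Item 0.88 -> new Bin 2
  Item 0.66 -> Bin 1 (now 0.9)
  Item 0.17 -> new Bin 3
  Item 0.73 -> Bin 3 (now 0.9)
  Item 0.86 -> new Bin 4
  Item 0.52 -> new Bin 5
  Item 0.61 -> new Bin 6
Total bins used = 6

6


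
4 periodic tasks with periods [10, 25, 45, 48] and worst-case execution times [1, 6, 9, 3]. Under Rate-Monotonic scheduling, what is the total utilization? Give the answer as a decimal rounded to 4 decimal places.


Compute individual utilizations (exact fractions):
  Task 1: C/T = 1/10 (approx. 0.1)
  Task 2: C/T = 6/25 (approx. 0.24)
  Task 3: C/T = 9/45 = 1/5 (approx. 0.2)
  Task 4: C/T = 3/48 = 1/16 (approx. 0.0625)
Total utilization U = 1/10 + 6/25 + 1/5 + 1/16 = 241/400
Rounded to 4 decimal places: U = 0.6025
RM (Liu & Layland) bound for 4 tasks = 0.756828; compare with U = 241/400 (approx. 0.602500)
U <= bound, so schedulable by RM sufficient condition.

0.6025


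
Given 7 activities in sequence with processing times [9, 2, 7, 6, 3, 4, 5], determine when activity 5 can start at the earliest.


Activity 5 starts after activities 1 through 4 complete.
Predecessor durations: [9, 2, 7, 6]
ES = 9 + 2 + 7 + 6 = 24

24


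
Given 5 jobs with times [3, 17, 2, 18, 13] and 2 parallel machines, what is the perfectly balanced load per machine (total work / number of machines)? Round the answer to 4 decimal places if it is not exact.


Total processing time = 3 + 17 + 2 + 18 + 13 = 53
Number of machines = 2
Ideal balanced load = 53 / 2 = 26.5

26.5


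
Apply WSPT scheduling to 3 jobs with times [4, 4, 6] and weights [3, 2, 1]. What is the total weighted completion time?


Compute p/w ratios and sort ascending (WSPT): [(4, 3), (4, 2), (6, 1)]
Compute weighted completion times:
  Job (p=4,w=3): C=4, w*C=3*4=12
  Job (p=4,w=2): C=8, w*C=2*8=16
  Job (p=6,w=1): C=14, w*C=1*14=14
Total weighted completion time = 42

42


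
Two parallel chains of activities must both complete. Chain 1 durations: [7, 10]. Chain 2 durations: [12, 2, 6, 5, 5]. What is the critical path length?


Path A total = 7 + 10 = 17
Path B total = 12 + 2 + 6 + 5 + 5 = 30
Critical path = longest path = max(17, 30) = 30

30


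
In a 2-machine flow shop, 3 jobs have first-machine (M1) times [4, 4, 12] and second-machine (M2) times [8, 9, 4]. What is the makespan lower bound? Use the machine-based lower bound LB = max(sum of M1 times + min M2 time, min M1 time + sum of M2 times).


LB1 = sum(M1 times) + min(M2 times) = 20 + 4 = 24
LB2 = min(M1 times) + sum(M2 times) = 4 + 21 = 25
Lower bound = max(LB1, LB2) = max(24, 25) = 25

25


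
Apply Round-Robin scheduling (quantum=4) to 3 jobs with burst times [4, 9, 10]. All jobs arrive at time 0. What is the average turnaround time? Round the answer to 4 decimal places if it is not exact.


Time quantum = 4
Execution trace:
  J1 runs 4 units, time = 4
  J2 runs 4 units, time = 8
  J3 runs 4 units, time = 12
  J2 runs 4 units, time = 16
  J3 runs 4 units, time = 20
  J2 runs 1 units, time = 21
  J3 runs 2 units, time = 23
Finish times: [4, 21, 23]
Average turnaround = 48/3 = 16.0

16.0


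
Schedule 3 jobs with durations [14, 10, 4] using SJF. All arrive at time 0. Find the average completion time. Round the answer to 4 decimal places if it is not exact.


SJF order (ascending): [4, 10, 14]
Completion times:
  Job 1: burst=4, C=4
  Job 2: burst=10, C=14
  Job 3: burst=14, C=28
Average completion = 46/3 = 15.3333

15.3333


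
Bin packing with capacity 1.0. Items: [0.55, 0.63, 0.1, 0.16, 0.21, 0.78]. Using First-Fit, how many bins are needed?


Place items sequentially using First-Fit:
  Item 0.55 -> new Bin 1
  Item 0.63 -> new Bin 2
  Item 0.1 -> Bin 1 (now 0.65)
  Item 0.16 -> Bin 1 (now 0.81)
  Item 0.21 -> Bin 2 (now 0.84)
  Item 0.78 -> new Bin 3
Total bins used = 3

3


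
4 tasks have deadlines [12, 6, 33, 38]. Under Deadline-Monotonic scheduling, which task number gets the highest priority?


Sort tasks by relative deadline (ascending):
  Task 2: deadline = 6
  Task 1: deadline = 12
  Task 3: deadline = 33
  Task 4: deadline = 38
Priority order (highest first): [2, 1, 3, 4]
Highest priority task = 2

2


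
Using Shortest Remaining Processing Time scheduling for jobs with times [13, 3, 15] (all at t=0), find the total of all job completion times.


Since all jobs arrive at t=0, SRPT equals SPT ordering.
SPT order: [3, 13, 15]
Completion times:
  Job 1: p=3, C=3
  Job 2: p=13, C=16
  Job 3: p=15, C=31
Total completion time = 3 + 16 + 31 = 50

50


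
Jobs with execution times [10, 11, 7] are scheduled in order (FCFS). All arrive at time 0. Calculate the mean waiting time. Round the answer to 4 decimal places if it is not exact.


FCFS order (as given): [10, 11, 7]
Waiting times:
  Job 1: wait = 0
  Job 2: wait = 10
  Job 3: wait = 21
Sum of waiting times = 31
Average waiting time = 31/3 = 10.3333

10.3333


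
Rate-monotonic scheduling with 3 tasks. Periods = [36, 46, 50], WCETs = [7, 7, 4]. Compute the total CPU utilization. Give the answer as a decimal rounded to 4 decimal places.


Compute individual utilizations (exact fractions):
  Task 1: C/T = 7/36 (approx. 0.1944)
  Task 2: C/T = 7/46 (approx. 0.1522)
  Task 3: C/T = 4/50 = 2/25 (approx. 0.08)
Total utilization U = 7/36 + 7/46 + 2/25 = 8831/20700
Rounded to 4 decimal places: U = 0.4266
RM (Liu & Layland) bound for 3 tasks = 0.779763; compare with U = 8831/20700 (approx. 0.426618)
U <= bound, so schedulable by RM sufficient condition.

0.4266


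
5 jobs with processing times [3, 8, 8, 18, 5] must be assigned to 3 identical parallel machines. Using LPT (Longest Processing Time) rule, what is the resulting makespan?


Sort jobs in decreasing order (LPT): [18, 8, 8, 5, 3]
Assign each job to the least loaded machine:
  Machine 1: jobs [18], load = 18
  Machine 2: jobs [8, 5], load = 13
  Machine 3: jobs [8, 3], load = 11
Makespan = max load = 18

18


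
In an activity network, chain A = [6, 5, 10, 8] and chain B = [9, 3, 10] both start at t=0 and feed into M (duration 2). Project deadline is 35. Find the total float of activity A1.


Forward pass: ES(A1) = sum of predecessors on chain A = 0
EF = ES + duration = 0 + 6 = 6
Backward pass: LF(M) = deadline = 35; LS(M) = 35 - 2 = 33
LF(A1) = LS(M) - sum(successors on chain A) = 33 - 23 = 10
LS = LF - duration = 10 - 6 = 4
Total float = LS - ES = 4 - 0 = 4

4


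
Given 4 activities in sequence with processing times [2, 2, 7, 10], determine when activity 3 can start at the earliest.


Activity 3 starts after activities 1 through 2 complete.
Predecessor durations: [2, 2]
ES = 2 + 2 = 4

4


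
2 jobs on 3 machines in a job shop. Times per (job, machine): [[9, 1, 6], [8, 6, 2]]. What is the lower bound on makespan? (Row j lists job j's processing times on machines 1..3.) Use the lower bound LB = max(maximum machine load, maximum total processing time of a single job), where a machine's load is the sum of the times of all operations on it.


Machine loads:
  Machine 1: 9 + 8 = 17
  Machine 2: 1 + 6 = 7
  Machine 3: 6 + 2 = 8
Max machine load = 17
Job totals:
  Job 1: 16
  Job 2: 16
Max job total = 16
Lower bound = max(17, 16) = 17

17


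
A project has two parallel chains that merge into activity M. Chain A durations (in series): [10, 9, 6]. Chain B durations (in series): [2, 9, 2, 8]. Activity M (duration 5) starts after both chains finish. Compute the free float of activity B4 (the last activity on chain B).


ES(B4) = sum of predecessors on chain B = 13
EF(B4) = ES + duration = 13 + 8 = 21
Successor of B4 is M. ES(M) = max(sum(A), sum(B)) = max(25, 21) = 25
Free float = ES(successor) - EF(current) = 25 - 21 = 4

4


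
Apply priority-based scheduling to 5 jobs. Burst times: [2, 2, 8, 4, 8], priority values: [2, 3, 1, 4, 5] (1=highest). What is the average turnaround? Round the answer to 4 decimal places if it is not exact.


Sort by priority (ascending = highest first):
Order: [(1, 8), (2, 2), (3, 2), (4, 4), (5, 8)]
Completion times:
  Priority 1, burst=8, C=8
  Priority 2, burst=2, C=10
  Priority 3, burst=2, C=12
  Priority 4, burst=4, C=16
  Priority 5, burst=8, C=24
Average turnaround = 70/5 = 14.0

14.0


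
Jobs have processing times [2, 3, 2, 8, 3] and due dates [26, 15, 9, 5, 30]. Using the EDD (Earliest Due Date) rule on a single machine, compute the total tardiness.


Sort by due date (EDD order): [(8, 5), (2, 9), (3, 15), (2, 26), (3, 30)]
Compute completion times and tardiness:
  Job 1: p=8, d=5, C=8, tardiness=max(0,8-5)=3
  Job 2: p=2, d=9, C=10, tardiness=max(0,10-9)=1
  Job 3: p=3, d=15, C=13, tardiness=max(0,13-15)=0
  Job 4: p=2, d=26, C=15, tardiness=max(0,15-26)=0
  Job 5: p=3, d=30, C=18, tardiness=max(0,18-30)=0
Total tardiness = 4

4


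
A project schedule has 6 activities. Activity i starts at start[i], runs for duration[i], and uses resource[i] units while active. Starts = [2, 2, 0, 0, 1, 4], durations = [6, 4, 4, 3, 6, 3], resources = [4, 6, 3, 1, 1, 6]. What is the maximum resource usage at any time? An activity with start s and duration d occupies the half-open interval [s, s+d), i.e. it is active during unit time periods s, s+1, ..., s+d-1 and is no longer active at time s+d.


Each activity i is active on [start_i, start_i + duration_i).
Compute total resource usage per time slot:
  t=0: active resources = [3, 1], total = 4
  t=1: active resources = [3, 1, 1], total = 5
  t=2: active resources = [4, 6, 3, 1, 1], total = 15
  t=3: active resources = [4, 6, 3, 1], total = 14
  t=4: active resources = [4, 6, 1, 6], total = 17
  t=5: active resources = [4, 6, 1, 6], total = 17
  t=6: active resources = [4, 1, 6], total = 11
  t=7: active resources = [4], total = 4
Peak resource demand = 17

17


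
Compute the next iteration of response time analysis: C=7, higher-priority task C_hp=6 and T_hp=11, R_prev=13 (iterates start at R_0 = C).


R_next = C + ceil(R_prev / T_hp) * C_hp
ceil(13 / 11) = ceil(1.1818) = 2
Interference = 2 * 6 = 12
R_next = 7 + 12 = 19

19


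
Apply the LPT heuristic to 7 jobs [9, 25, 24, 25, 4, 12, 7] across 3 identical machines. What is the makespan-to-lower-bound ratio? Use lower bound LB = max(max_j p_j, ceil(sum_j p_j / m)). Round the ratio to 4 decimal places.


LPT order: [25, 25, 24, 12, 9, 7, 4]
Machine loads after assignment: [34, 36, 36]
LPT makespan = 36
Lower bound = max(max_job, ceil(total/3)) = max(25, 36) = 36
Ratio = 36 / 36 = 1.0

1.0


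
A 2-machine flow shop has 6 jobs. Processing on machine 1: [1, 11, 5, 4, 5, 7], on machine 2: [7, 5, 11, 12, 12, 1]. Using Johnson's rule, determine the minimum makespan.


Apply Johnson's rule:
  Group 1 (a <= b): [(1, 1, 7), (4, 4, 12), (3, 5, 11), (5, 5, 12)]
  Group 2 (a > b): [(2, 11, 5), (6, 7, 1)]
Optimal job order: [1, 4, 3, 5, 2, 6]
Schedule:
  Job 1: M1 done at 1, M2 done at 8
  Job 4: M1 done at 5, M2 done at 20
  Job 3: M1 done at 10, M2 done at 31
  Job 5: M1 done at 15, M2 done at 43
  Job 2: M1 done at 26, M2 done at 48
  Job 6: M1 done at 33, M2 done at 49
Makespan = 49

49


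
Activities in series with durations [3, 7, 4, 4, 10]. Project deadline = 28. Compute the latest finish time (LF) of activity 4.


LF(activity 4) = deadline - sum of successor durations
Successors: activities 5 through 5 with durations [10]
Sum of successor durations = 10
LF = 28 - 10 = 18

18


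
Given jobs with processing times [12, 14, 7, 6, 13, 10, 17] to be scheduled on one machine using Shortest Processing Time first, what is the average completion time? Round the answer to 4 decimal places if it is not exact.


Sort jobs by processing time (SPT order): [6, 7, 10, 12, 13, 14, 17]
Compute completion times sequentially:
  Job 1: processing = 6, completes at 6
  Job 2: processing = 7, completes at 13
  Job 3: processing = 10, completes at 23
  Job 4: processing = 12, completes at 35
  Job 5: processing = 13, completes at 48
  Job 6: processing = 14, completes at 62
  Job 7: processing = 17, completes at 79
Sum of completion times = 266
Average completion time = 266/7 = 38.0

38.0


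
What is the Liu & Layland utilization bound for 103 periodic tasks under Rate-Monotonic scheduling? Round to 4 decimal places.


Compute 2^(1/103) = 1.0067522788
Subtract 1: 1.0067522788 - 1 = 0.0067522788
Multiply by n: 103 * 0.0067522788 = 0.6954847164
Round to 4 dp: 0.6955

0.6955


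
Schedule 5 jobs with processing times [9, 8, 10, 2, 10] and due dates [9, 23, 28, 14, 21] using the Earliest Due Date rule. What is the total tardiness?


Sort by due date (EDD order): [(9, 9), (2, 14), (10, 21), (8, 23), (10, 28)]
Compute completion times and tardiness:
  Job 1: p=9, d=9, C=9, tardiness=max(0,9-9)=0
  Job 2: p=2, d=14, C=11, tardiness=max(0,11-14)=0
  Job 3: p=10, d=21, C=21, tardiness=max(0,21-21)=0
  Job 4: p=8, d=23, C=29, tardiness=max(0,29-23)=6
  Job 5: p=10, d=28, C=39, tardiness=max(0,39-28)=11
Total tardiness = 17

17


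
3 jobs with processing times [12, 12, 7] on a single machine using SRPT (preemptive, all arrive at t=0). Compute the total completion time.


Since all jobs arrive at t=0, SRPT equals SPT ordering.
SPT order: [7, 12, 12]
Completion times:
  Job 1: p=7, C=7
  Job 2: p=12, C=19
  Job 3: p=12, C=31
Total completion time = 7 + 19 + 31 = 57

57


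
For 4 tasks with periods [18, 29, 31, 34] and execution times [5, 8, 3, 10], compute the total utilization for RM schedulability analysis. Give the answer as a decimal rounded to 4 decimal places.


Compute individual utilizations (exact fractions):
  Task 1: C/T = 5/18 (approx. 0.2778)
  Task 2: C/T = 8/29 (approx. 0.2759)
  Task 3: C/T = 3/31 (approx. 0.0968)
  Task 4: C/T = 10/34 = 5/17 (approx. 0.2941)
Total utilization U = 5/18 + 8/29 + 3/31 + 5/17 = 259835/275094
Rounded to 4 decimal places: U = 0.9445
RM (Liu & Layland) bound for 4 tasks = 0.756828; compare with U = 259835/275094 (approx. 0.944532)
bound < U <= 1, so the RM sufficient condition is not met (inconclusive; an exact test such as response-time analysis is needed).

0.9445


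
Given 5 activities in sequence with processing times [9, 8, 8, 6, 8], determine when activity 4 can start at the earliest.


Activity 4 starts after activities 1 through 3 complete.
Predecessor durations: [9, 8, 8]
ES = 9 + 8 + 8 = 25

25


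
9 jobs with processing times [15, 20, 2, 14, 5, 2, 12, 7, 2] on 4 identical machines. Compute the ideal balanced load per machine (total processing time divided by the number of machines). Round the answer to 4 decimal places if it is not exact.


Total processing time = 15 + 20 + 2 + 14 + 5 + 2 + 12 + 7 + 2 = 79
Number of machines = 4
Ideal balanced load = 79 / 4 = 19.75

19.75


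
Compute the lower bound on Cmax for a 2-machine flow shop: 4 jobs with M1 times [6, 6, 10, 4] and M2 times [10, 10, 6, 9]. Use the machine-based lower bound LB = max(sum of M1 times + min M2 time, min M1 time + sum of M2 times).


LB1 = sum(M1 times) + min(M2 times) = 26 + 6 = 32
LB2 = min(M1 times) + sum(M2 times) = 4 + 35 = 39
Lower bound = max(LB1, LB2) = max(32, 39) = 39

39


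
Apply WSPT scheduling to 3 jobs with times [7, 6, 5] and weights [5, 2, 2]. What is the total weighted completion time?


Compute p/w ratios and sort ascending (WSPT): [(7, 5), (5, 2), (6, 2)]
Compute weighted completion times:
  Job (p=7,w=5): C=7, w*C=5*7=35
  Job (p=5,w=2): C=12, w*C=2*12=24
  Job (p=6,w=2): C=18, w*C=2*18=36
Total weighted completion time = 95

95


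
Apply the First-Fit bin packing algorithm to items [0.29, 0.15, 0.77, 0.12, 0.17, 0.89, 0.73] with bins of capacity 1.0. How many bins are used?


Place items sequentially using First-Fit:
  Item 0.29 -> new Bin 1
  Item 0.15 -> Bin 1 (now 0.44)
  Item 0.77 -> new Bin 2
  Item 0.12 -> Bin 1 (now 0.56)
  Item 0.17 -> Bin 1 (now 0.73)
  Item 0.89 -> new Bin 3
  Item 0.73 -> new Bin 4
Total bins used = 4

4


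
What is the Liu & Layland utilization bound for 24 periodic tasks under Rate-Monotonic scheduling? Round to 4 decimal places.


Compute 2^(1/24) = 1.0293022366
Subtract 1: 1.0293022366 - 1 = 0.0293022366
Multiply by n: 24 * 0.0293022366 = 0.7032536784
Round to 4 dp: 0.7033

0.7033


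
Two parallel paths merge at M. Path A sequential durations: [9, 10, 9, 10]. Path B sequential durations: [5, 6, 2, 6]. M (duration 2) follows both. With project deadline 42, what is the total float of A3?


Forward pass: ES(A3) = sum of predecessors on chain A = 19
EF = ES + duration = 19 + 9 = 28
Backward pass: LF(M) = deadline = 42; LS(M) = 42 - 2 = 40
LF(A3) = LS(M) - sum(successors on chain A) = 40 - 10 = 30
LS = LF - duration = 30 - 9 = 21
Total float = LS - ES = 21 - 19 = 2

2


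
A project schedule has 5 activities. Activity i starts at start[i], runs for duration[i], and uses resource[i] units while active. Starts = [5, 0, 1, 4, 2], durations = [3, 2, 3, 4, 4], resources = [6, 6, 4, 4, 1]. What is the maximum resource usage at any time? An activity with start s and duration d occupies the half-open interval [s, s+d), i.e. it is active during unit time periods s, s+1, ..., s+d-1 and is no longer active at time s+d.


Each activity i is active on [start_i, start_i + duration_i).
Compute total resource usage per time slot:
  t=0: active resources = [6], total = 6
  t=1: active resources = [6, 4], total = 10
  t=2: active resources = [4, 1], total = 5
  t=3: active resources = [4, 1], total = 5
  t=4: active resources = [4, 1], total = 5
  t=5: active resources = [6, 4, 1], total = 11
  t=6: active resources = [6, 4], total = 10
  t=7: active resources = [6, 4], total = 10
Peak resource demand = 11

11


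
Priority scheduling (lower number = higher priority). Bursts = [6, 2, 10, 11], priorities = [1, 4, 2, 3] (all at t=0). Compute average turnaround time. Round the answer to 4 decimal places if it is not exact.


Sort by priority (ascending = highest first):
Order: [(1, 6), (2, 10), (3, 11), (4, 2)]
Completion times:
  Priority 1, burst=6, C=6
  Priority 2, burst=10, C=16
  Priority 3, burst=11, C=27
  Priority 4, burst=2, C=29
Average turnaround = 78/4 = 19.5

19.5


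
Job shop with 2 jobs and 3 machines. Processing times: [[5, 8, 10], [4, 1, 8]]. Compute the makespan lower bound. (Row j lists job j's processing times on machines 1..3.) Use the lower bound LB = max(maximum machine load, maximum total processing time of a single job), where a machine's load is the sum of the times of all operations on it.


Machine loads:
  Machine 1: 5 + 4 = 9
  Machine 2: 8 + 1 = 9
  Machine 3: 10 + 8 = 18
Max machine load = 18
Job totals:
  Job 1: 23
  Job 2: 13
Max job total = 23
Lower bound = max(18, 23) = 23

23


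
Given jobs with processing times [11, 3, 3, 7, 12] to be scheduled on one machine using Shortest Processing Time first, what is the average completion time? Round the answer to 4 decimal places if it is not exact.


Sort jobs by processing time (SPT order): [3, 3, 7, 11, 12]
Compute completion times sequentially:
  Job 1: processing = 3, completes at 3
  Job 2: processing = 3, completes at 6
  Job 3: processing = 7, completes at 13
  Job 4: processing = 11, completes at 24
  Job 5: processing = 12, completes at 36
Sum of completion times = 82
Average completion time = 82/5 = 16.4

16.4


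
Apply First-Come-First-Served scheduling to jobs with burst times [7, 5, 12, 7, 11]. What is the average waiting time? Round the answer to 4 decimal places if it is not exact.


FCFS order (as given): [7, 5, 12, 7, 11]
Waiting times:
  Job 1: wait = 0
  Job 2: wait = 7
  Job 3: wait = 12
  Job 4: wait = 24
  Job 5: wait = 31
Sum of waiting times = 74
Average waiting time = 74/5 = 14.8

14.8


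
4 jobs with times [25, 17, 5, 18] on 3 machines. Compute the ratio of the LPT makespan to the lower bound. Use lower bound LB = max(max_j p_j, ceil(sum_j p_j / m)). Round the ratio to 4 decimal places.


LPT order: [25, 18, 17, 5]
Machine loads after assignment: [25, 18, 22]
LPT makespan = 25
Lower bound = max(max_job, ceil(total/3)) = max(25, 22) = 25
Ratio = 25 / 25 = 1.0

1.0


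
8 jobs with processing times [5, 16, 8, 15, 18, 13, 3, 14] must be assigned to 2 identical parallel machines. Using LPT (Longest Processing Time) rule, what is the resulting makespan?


Sort jobs in decreasing order (LPT): [18, 16, 15, 14, 13, 8, 5, 3]
Assign each job to the least loaded machine:
  Machine 1: jobs [18, 14, 8, 5], load = 45
  Machine 2: jobs [16, 15, 13, 3], load = 47
Makespan = max load = 47

47


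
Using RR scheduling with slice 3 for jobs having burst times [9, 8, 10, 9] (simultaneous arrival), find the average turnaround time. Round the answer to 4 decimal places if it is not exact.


Time quantum = 3
Execution trace:
  J1 runs 3 units, time = 3
  J2 runs 3 units, time = 6
  J3 runs 3 units, time = 9
  J4 runs 3 units, time = 12
  J1 runs 3 units, time = 15
  J2 runs 3 units, time = 18
  J3 runs 3 units, time = 21
  J4 runs 3 units, time = 24
  J1 runs 3 units, time = 27
  J2 runs 2 units, time = 29
  J3 runs 3 units, time = 32
  J4 runs 3 units, time = 35
  J3 runs 1 units, time = 36
Finish times: [27, 29, 36, 35]
Average turnaround = 127/4 = 31.75

31.75


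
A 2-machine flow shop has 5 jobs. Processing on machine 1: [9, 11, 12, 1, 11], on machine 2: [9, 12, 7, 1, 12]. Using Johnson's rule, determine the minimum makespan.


Apply Johnson's rule:
  Group 1 (a <= b): [(4, 1, 1), (1, 9, 9), (2, 11, 12), (5, 11, 12)]
  Group 2 (a > b): [(3, 12, 7)]
Optimal job order: [4, 1, 2, 5, 3]
Schedule:
  Job 4: M1 done at 1, M2 done at 2
  Job 1: M1 done at 10, M2 done at 19
  Job 2: M1 done at 21, M2 done at 33
  Job 5: M1 done at 32, M2 done at 45
  Job 3: M1 done at 44, M2 done at 52
Makespan = 52

52


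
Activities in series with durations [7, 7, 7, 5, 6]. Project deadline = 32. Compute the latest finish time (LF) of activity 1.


LF(activity 1) = deadline - sum of successor durations
Successors: activities 2 through 5 with durations [7, 7, 5, 6]
Sum of successor durations = 25
LF = 32 - 25 = 7

7


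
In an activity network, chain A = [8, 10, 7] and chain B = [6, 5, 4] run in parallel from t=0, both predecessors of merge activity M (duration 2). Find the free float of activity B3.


ES(B3) = sum of predecessors on chain B = 11
EF(B3) = ES + duration = 11 + 4 = 15
Successor of B3 is M. ES(M) = max(sum(A), sum(B)) = max(25, 15) = 25
Free float = ES(successor) - EF(current) = 25 - 15 = 10

10


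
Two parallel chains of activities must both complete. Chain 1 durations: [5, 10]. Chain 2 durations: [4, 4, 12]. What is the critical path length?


Path A total = 5 + 10 = 15
Path B total = 4 + 4 + 12 = 20
Critical path = longest path = max(15, 20) = 20

20


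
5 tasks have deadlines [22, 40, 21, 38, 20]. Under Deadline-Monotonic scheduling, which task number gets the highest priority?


Sort tasks by relative deadline (ascending):
  Task 5: deadline = 20
  Task 3: deadline = 21
  Task 1: deadline = 22
  Task 4: deadline = 38
  Task 2: deadline = 40
Priority order (highest first): [5, 3, 1, 4, 2]
Highest priority task = 5

5


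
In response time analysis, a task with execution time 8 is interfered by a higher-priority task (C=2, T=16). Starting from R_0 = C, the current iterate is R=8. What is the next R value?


R_next = C + ceil(R_prev / T_hp) * C_hp
ceil(8 / 16) = ceil(0.5) = 1
Interference = 1 * 2 = 2
R_next = 8 + 2 = 10

10


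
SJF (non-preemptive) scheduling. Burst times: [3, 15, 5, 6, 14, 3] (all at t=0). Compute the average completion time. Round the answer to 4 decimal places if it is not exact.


SJF order (ascending): [3, 3, 5, 6, 14, 15]
Completion times:
  Job 1: burst=3, C=3
  Job 2: burst=3, C=6
  Job 3: burst=5, C=11
  Job 4: burst=6, C=17
  Job 5: burst=14, C=31
  Job 6: burst=15, C=46
Average completion = 114/6 = 19.0

19.0


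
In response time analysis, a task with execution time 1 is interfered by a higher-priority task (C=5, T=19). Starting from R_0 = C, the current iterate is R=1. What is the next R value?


R_next = C + ceil(R_prev / T_hp) * C_hp
ceil(1 / 19) = ceil(0.0526) = 1
Interference = 1 * 5 = 5
R_next = 1 + 5 = 6

6


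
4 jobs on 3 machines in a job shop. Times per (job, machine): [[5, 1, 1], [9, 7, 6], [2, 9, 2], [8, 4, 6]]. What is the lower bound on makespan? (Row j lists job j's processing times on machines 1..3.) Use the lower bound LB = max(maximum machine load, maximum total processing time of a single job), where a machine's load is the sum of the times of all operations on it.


Machine loads:
  Machine 1: 5 + 9 + 2 + 8 = 24
  Machine 2: 1 + 7 + 9 + 4 = 21
  Machine 3: 1 + 6 + 2 + 6 = 15
Max machine load = 24
Job totals:
  Job 1: 7
  Job 2: 22
  Job 3: 13
  Job 4: 18
Max job total = 22
Lower bound = max(24, 22) = 24

24
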